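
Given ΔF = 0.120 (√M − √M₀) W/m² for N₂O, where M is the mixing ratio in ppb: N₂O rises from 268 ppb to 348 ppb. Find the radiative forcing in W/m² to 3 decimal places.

ΔF = 0.274 W/m²

N₂O: 0.120 × (√348 − √268) = 0.120 × (18.6548 − 16.3707) = 0.120 × 2.2841 = 0.2741 W/m².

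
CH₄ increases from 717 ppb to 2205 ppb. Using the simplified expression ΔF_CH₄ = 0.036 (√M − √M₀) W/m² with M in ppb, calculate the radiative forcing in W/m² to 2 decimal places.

CH₄: 0.036 × (√2205 − √717) = 0.036 × (46.9574 − 26.7769) = 0.036 × 20.1805 = 0.7265 W/m².

ΔF = 0.73 W/m²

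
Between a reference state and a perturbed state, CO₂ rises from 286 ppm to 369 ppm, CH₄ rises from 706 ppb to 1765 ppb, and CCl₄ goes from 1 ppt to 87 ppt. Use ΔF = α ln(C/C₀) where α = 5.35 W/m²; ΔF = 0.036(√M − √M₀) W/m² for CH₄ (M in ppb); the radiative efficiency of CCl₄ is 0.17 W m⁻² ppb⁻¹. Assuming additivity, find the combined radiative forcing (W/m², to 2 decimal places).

ΔF = 1.93 W/m²

CO₂: 5.35 × ln(369/286) = 5.35 × ln(1.29021) = 5.35 × 0.25480 = 1.3632 W/m².
CH₄: 0.036 × (√1765 − √706) = 0.036 × (42.0119 − 26.5707) = 0.036 × 15.4412 = 0.5559 W/m².
CCl₄: Δ = 87 − 1 = 86 ppt = 0.086 ppb; ΔF = 0.17 × 0.086 = 0.0146 W/m².
Total ΔF = 1.3632 + 0.5559 + 0.0146 = 1.9337 W/m².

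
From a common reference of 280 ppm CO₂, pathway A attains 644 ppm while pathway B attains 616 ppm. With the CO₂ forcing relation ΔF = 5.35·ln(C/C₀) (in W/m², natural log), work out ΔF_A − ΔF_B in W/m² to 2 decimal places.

ΔF_A − ΔF_B = 0.24 W/m²

ΔF_A = 5.35 ln(644/280) = 5.35 × 0.83291 = 4.4561 W/m².
ΔF_B = 5.35 ln(616/280) = 5.35 × 0.78846 = 4.2183 W/m².
Difference: 4.4561 − 4.2183 = 0.2378 W/m².
(Equivalently, ΔF_A − ΔF_B = 5.35 ln(644/616) = 5.35 × 0.04445 = 0.2378 W/m².)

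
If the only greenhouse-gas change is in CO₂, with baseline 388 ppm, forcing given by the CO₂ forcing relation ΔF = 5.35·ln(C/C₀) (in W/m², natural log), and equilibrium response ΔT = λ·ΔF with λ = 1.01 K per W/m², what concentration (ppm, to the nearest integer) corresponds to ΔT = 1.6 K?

C ≈ 522 ppm

Required forcing: ΔF = ΔT/λ = 1.6/1.01 = 1.5842 W/m².
Then ln(C/388) = ΔF/5.35 = 1.5842/5.35 = 0.29611.
So C = 388 × e^0.29611 = 388 × 1.34462 = 521.71 ppm.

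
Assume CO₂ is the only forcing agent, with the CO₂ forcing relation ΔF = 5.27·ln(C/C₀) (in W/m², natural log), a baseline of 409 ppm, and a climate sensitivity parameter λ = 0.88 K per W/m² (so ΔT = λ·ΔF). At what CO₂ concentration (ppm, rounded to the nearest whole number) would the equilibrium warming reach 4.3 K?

Required forcing: ΔF = ΔT/λ = 4.3/0.88 = 4.8864 W/m².
Then ln(C/409) = ΔF/5.27 = 4.8864/5.27 = 0.92721.
So C = 409 × e^0.92721 = 409 × 2.52745 = 1033.73 ppm.

C ≈ 1034 ppm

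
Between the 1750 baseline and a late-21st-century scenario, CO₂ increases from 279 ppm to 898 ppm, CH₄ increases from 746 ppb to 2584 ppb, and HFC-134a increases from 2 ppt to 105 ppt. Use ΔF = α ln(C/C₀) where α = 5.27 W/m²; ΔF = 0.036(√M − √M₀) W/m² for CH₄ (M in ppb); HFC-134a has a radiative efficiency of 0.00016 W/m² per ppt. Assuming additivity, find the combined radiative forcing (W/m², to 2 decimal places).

CO₂: 5.27 × ln(898/279) = 5.27 × ln(3.21864) = 5.27 × 1.16896 = 6.1604 W/m².
CH₄: 0.036 × (√2584 − √746) = 0.036 × (50.8331 − 27.3130) = 0.036 × 23.5201 = 0.8467 W/m².
HFC-134a: ΔF = 0.00016 × (105 − 2) = 0.00016 × 103 = 0.0165 W/m².
Total ΔF = 6.1604 + 0.8467 + 0.0165 = 7.0236 W/m².

ΔF = 7.02 W/m²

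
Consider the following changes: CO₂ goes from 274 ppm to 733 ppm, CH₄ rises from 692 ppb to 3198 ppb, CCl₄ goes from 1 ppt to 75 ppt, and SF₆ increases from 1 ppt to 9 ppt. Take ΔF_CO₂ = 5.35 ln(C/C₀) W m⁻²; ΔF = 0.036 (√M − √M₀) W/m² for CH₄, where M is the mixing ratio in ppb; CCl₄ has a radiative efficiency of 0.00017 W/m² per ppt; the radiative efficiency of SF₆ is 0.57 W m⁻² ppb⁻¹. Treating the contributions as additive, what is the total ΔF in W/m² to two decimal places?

CO₂: 5.35 × ln(733/274) = 5.35 × ln(2.67518) = 5.35 × 0.98402 = 5.2645 W/m².
CH₄: 0.036 × (√3198 − √692) = 0.036 × (56.5509 − 26.3059) = 0.036 × 30.2450 = 1.0888 W/m².
CCl₄: ΔF = 0.00017 × (75 − 1) = 0.00017 × 74 = 0.0126 W/m².
SF₆: Δ = 9 − 1 = 8 ppt = 0.008 ppb; ΔF = 0.57 × 0.008 = 0.0046 W/m².
Total ΔF = 5.2645 + 1.0888 + 0.0126 + 0.0046 = 6.3705 W/m².

ΔF = 6.37 W/m²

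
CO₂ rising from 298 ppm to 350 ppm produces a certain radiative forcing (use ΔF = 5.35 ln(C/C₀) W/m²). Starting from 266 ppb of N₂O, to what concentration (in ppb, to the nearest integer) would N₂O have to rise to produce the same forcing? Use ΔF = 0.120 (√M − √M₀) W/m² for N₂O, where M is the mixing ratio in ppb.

CO₂ forcing: 5.35 × ln(350/298) = 5.35 × 0.160840 = 0.86049 W/m².
Set 0.120(√M − √266) = 0.86049: √M = 0.86049/0.120 + √266 = 7.1708 + 16.3095 = 23.4803.
M = (23.4803)² = 551.32 ppb.

M ≈ 551 ppb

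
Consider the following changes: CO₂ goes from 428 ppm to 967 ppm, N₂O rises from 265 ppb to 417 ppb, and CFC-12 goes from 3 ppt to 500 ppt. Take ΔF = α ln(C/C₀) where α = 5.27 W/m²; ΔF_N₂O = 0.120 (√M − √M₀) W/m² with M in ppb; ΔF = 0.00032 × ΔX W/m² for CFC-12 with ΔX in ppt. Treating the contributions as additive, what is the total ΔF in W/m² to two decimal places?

ΔF = 4.95 W/m²

CO₂: 5.27 × ln(967/428) = 5.27 × ln(2.25935) = 5.27 × 0.81508 = 4.2955 W/m².
N₂O: 0.120 × (√417 − √265) = 0.120 × (20.4206 − 16.2788) = 0.120 × 4.1418 = 0.4970 W/m².
CFC-12: ΔF = 0.00032 × (500 − 3) = 0.00032 × 497 = 0.1590 W/m².
Total ΔF = 4.2955 + 0.4970 + 0.1590 = 4.9515 W/m².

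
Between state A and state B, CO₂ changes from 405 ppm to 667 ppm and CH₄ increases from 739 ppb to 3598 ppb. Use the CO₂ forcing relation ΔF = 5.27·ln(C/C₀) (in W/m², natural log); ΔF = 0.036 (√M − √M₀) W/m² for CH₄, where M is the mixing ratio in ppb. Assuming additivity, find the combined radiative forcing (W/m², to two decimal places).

CO₂: 5.27 × ln(667/405) = 5.27 × ln(1.64691) = 5.27 × 0.49890 = 2.6292 W/m².
CH₄: 0.036 × (√3598 − √739) = 0.036 × (59.9833 − 27.1846) = 0.036 × 32.7987 = 1.1808 W/m².
Total ΔF = 2.6292 + 1.1808 = 3.8100 W/m².

ΔF = 3.81 W/m²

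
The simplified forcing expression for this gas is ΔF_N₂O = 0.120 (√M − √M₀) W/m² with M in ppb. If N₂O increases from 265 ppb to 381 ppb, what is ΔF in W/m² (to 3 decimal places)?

ΔF = 0.389 W/m²

N₂O: 0.120 × (√381 − √265) = 0.120 × (19.5192 − 16.2788) = 0.120 × 3.2404 = 0.3888 W/m².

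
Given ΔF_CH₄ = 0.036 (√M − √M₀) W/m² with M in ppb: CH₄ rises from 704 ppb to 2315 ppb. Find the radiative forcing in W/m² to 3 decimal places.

CH₄: 0.036 × (√2315 − √704) = 0.036 × (48.1144 − 26.5330) = 0.036 × 21.5814 = 0.7769 W/m².

ΔF = 0.777 W/m²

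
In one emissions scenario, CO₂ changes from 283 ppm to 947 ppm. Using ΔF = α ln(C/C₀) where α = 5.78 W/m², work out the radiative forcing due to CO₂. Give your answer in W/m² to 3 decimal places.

CO₂ absorption bands are partially saturated, so forcing scales with the logarithm of the concentration ratio.
CO₂: 5.78 × ln(947/283) = 5.78 × ln(3.34629) = 5.78 × 1.20785 = 6.9814 W/m².

ΔF = 6.981 W/m²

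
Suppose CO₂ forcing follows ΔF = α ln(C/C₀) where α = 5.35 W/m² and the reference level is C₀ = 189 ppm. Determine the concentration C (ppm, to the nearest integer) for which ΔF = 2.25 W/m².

C ≈ 288 ppm

Set 5.35 ln(C/189) = 2.25, so ln(C/189) = 2.25/5.35 = 0.42056.
Then C/189 = e^0.42056 = 1.52281, giving C = 189 × 1.52281 = 287.81 ppm.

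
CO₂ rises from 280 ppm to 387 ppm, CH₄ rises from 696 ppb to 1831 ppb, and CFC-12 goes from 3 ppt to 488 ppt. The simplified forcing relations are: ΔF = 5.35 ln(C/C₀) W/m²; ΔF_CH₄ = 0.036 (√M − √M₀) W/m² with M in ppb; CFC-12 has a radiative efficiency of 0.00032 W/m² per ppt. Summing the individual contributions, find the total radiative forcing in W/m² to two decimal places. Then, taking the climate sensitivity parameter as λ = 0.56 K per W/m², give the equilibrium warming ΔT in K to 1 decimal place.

ΔF = 2.48 W/m²; ΔT = 1.4 K

CO₂: 5.35 × ln(387/280) = 5.35 × ln(1.38214) = 5.35 × 0.32363 = 1.7314 W/m².
CH₄: 0.036 × (√1831 − √696) = 0.036 × (42.7902 − 26.3818) = 0.036 × 16.4084 = 0.5907 W/m².
CFC-12: ΔF = 0.00032 × (488 − 3) = 0.00032 × 485 = 0.1552 W/m².
Total ΔF = 1.7314 + 0.5907 + 0.1552 = 2.4773 W/m².
ΔT = λ ΔF = 0.56 × 2.48 = 1.3888 K.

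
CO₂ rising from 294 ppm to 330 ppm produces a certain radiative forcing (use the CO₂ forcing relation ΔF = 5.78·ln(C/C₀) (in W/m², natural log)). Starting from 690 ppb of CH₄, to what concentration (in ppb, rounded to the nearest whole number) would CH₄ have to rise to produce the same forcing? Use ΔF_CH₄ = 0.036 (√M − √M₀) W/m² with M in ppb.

CO₂ forcing: 5.78 × ln(330/294) = 5.78 × 0.115513 = 0.66767 W/m².
Set 0.036(√M − √690) = 0.66767: √M = 0.66767/0.036 + √690 = 18.5464 + 26.2679 = 44.8143.
M = (44.8143)² = 2008.32 ppb.

M ≈ 2008 ppb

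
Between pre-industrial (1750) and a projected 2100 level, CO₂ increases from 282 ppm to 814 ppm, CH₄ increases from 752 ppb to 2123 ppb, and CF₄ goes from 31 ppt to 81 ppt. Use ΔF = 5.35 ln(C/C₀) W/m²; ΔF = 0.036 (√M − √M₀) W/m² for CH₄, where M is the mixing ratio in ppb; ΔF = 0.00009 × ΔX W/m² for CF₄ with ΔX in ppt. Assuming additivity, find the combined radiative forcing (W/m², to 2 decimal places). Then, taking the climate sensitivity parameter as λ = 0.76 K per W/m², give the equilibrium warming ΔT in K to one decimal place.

CO₂: 5.35 × ln(814/282) = 5.35 × ln(2.88652) = 5.35 × 1.06005 = 5.6713 W/m².
CH₄: 0.036 × (√2123 − √752) = 0.036 × (46.0760 − 27.4226) = 0.036 × 18.6534 = 0.6715 W/m².
CF₄: ΔF = 0.00009 × (81 − 31) = 0.00009 × 50 = 0.0045 W/m².
Total ΔF = 5.6713 + 0.6715 + 0.0045 = 6.3473 W/m².
ΔT = λ ΔF = 0.76 × 6.35 = 4.8260 K.

ΔF = 6.35 W/m²; ΔT = 4.8 K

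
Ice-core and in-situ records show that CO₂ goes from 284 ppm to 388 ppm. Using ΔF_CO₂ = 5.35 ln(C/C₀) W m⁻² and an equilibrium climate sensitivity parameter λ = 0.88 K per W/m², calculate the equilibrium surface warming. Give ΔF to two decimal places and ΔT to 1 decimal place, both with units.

CO₂: 5.35 × ln(388/284) = 5.35 × ln(1.36620) = 5.35 × 0.31203 = 1.6694 W/m².
ΔT = λ ΔF = 0.88 × 1.67 = 1.4696 K.

ΔF = 1.67 W/m²; ΔT = 1.5 K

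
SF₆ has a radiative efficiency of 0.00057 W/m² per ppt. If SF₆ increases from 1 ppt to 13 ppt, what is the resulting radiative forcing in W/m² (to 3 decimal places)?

SF₆: ΔF = 0.00057 × (13 − 1) = 0.00057 × 12 = 0.0068 W/m².

ΔF = 0.007 W/m²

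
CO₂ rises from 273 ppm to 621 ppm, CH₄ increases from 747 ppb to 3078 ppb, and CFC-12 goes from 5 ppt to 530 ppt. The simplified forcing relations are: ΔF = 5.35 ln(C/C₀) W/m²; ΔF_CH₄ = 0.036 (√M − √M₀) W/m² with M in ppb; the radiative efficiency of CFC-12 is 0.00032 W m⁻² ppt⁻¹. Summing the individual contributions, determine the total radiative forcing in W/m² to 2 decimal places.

CO₂: 5.35 × ln(621/273) = 5.35 × ln(2.27473) = 5.35 × 0.82186 = 4.3970 W/m².
CH₄: 0.036 × (√3078 − √747) = 0.036 × (55.4797 − 27.3313) = 0.036 × 28.1484 = 1.0133 W/m².
CFC-12: ΔF = 0.00032 × (530 − 5) = 0.00032 × 525 = 0.1680 W/m².
Total ΔF = 4.3970 + 1.0133 + 0.1680 = 5.5783 W/m².

ΔF = 5.58 W/m²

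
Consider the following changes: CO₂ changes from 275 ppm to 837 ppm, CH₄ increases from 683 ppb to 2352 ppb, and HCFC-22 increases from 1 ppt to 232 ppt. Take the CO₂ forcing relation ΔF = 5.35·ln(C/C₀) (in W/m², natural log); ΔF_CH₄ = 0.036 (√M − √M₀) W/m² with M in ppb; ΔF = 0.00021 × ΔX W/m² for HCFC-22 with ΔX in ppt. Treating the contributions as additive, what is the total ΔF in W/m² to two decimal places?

ΔF = 6.81 W/m²

CO₂: 5.35 × ln(837/275) = 5.35 × ln(3.04364) = 5.35 × 1.11305 = 5.9548 W/m².
CH₄: 0.036 × (√2352 − √683) = 0.036 × (48.4974 − 26.1343) = 0.036 × 22.3631 = 0.8051 W/m².
HCFC-22: ΔF = 0.00021 × (232 − 1) = 0.00021 × 231 = 0.0485 W/m².
Total ΔF = 5.9548 + 0.8051 + 0.0485 = 6.8084 W/m².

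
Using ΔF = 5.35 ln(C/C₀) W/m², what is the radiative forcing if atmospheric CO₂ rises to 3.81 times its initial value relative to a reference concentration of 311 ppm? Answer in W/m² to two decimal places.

ΔF = 7.16 W/m²

ΔF = 5.35 × ln(3.81) = 5.35 × 1.33763 = 7.1563 W/m².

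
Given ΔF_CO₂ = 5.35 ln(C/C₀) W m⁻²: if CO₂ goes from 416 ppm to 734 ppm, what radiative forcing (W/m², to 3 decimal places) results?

CO₂ absorption bands are partially saturated, so forcing scales with the logarithm of the concentration ratio.
CO₂: 5.35 × ln(734/416) = 5.35 × ln(1.76442) = 5.35 × 0.56782 = 3.0378 W/m².

ΔF = 3.038 W/m²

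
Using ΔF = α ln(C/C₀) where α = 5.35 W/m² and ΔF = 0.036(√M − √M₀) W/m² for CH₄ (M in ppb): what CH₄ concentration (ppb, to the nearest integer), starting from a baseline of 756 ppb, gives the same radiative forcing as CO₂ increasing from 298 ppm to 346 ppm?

CO₂ forcing: 5.35 × ln(346/298) = 5.35 × 0.149345 = 0.79900 W/m².
Set 0.036(√M − √756) = 0.79900: √M = 0.79900/0.036 + √756 = 22.1944 + 27.4955 = 49.6899.
M = (49.6899)² = 2469.09 ppb.

M ≈ 2469 ppb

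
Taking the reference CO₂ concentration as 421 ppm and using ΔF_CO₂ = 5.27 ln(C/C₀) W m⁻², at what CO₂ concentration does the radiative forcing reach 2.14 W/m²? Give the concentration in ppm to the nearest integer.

Set 5.27 ln(C/421) = 2.14, so ln(C/421) = 2.14/5.27 = 0.40607.
Then C/421 = e^0.40607 = 1.50091, giving C = 421 × 1.50091 = 631.88 ppm.

C ≈ 632 ppm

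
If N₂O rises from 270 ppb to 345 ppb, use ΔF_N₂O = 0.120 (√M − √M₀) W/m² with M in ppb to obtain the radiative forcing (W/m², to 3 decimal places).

N₂O: 0.120 × (√345 − √270) = 0.120 × (18.5742 − 16.4317) = 0.120 × 2.1425 = 0.2571 W/m².

ΔF = 0.257 W/m²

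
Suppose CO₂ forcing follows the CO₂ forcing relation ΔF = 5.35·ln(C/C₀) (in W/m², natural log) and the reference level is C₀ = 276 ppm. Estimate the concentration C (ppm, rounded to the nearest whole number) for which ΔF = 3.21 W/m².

C ≈ 503 ppm

Set 5.35 ln(C/276) = 3.21, so ln(C/276) = 3.21/5.35 = 0.60000.
Then C/276 = e^0.60000 = 1.82212, giving C = 276 × 1.82212 = 502.91 ppm.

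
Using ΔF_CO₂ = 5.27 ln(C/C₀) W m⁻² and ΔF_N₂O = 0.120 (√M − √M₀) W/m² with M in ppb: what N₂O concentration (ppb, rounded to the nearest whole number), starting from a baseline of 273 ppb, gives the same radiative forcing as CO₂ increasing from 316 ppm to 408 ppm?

M ≈ 770 ppb

CO₂ forcing: 5.27 × ln(408/316) = 5.27 × 0.255525 = 1.34662 W/m².
Set 0.120(√M − √273) = 1.34662: √M = 1.34662/0.120 + √273 = 11.2218 + 16.5227 = 27.7445.
M = (27.7445)² = 769.76 ppb.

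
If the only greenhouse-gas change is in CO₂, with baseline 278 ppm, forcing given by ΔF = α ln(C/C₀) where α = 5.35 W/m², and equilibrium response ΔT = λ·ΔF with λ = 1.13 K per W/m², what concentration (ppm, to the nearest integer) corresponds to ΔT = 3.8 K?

C ≈ 521 ppm

Required forcing: ΔF = ΔT/λ = 3.8/1.13 = 3.3628 W/m².
Then ln(C/278) = ΔF/5.35 = 3.3628/5.35 = 0.62856.
So C = 278 × e^0.62856 = 278 × 1.87491 = 521.22 ppm.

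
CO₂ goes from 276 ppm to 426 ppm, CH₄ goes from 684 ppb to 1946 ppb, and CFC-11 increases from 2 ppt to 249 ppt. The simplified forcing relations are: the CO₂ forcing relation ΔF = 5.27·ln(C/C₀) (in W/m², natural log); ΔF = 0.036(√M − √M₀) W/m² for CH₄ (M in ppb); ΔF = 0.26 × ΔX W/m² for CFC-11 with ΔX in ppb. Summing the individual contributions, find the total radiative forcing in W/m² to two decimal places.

ΔF = 3.00 W/m²

CO₂: 5.27 × ln(426/276) = 5.27 × ln(1.54348) = 5.27 × 0.43404 = 2.2874 W/m².
CH₄: 0.036 × (√1946 − √684) = 0.036 × (44.1135 − 26.1534) = 0.036 × 17.9601 = 0.6466 W/m².
CFC-11: Δ = 249 − 2 = 247 ppt = 0.247 ppb; ΔF = 0.26 × 0.247 = 0.0642 W/m².
Total ΔF = 2.2874 + 0.6466 + 0.0642 = 2.9982 W/m².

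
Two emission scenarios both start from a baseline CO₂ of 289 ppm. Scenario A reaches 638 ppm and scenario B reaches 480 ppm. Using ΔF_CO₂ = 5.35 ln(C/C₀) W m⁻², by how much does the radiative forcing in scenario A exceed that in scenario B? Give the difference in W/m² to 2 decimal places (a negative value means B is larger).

ΔF_A − ΔF_B = 1.52 W/m²

ΔF_A = 5.35 ln(638/289) = 5.35 × 0.79191 = 4.2367 W/m².
ΔF_B = 5.35 ln(480/289) = 5.35 × 0.50736 = 2.7144 W/m².
Difference: 4.2367 − 2.7144 = 1.5223 W/m².
(Equivalently, ΔF_A − ΔF_B = 5.35 ln(638/480) = 5.35 × 0.28455 = 1.5223 W/m².)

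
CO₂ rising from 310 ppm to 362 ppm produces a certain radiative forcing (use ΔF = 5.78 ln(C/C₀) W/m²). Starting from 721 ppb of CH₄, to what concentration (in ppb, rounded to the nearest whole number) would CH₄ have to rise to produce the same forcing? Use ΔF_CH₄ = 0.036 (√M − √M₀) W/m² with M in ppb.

M ≈ 2678 ppb

CO₂ forcing: 5.78 × ln(362/310) = 5.78 × 0.155072 = 0.89632 W/m².
Set 0.036(√M − √721) = 0.89632: √M = 0.89632/0.036 + √721 = 24.8978 + 26.8514 = 51.7492.
M = (51.7492)² = 2677.98 ppb.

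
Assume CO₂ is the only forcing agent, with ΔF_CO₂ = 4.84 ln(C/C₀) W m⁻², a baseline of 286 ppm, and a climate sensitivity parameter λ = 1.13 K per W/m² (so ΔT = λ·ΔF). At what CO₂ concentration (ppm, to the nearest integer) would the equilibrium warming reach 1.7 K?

C ≈ 390 ppm

Required forcing: ΔF = ΔT/λ = 1.7/1.13 = 1.5044 W/m².
Then ln(C/286) = ΔF/4.84 = 1.5044/4.84 = 0.31083.
So C = 286 × e^0.31083 = 286 × 1.36456 = 390.26 ppm.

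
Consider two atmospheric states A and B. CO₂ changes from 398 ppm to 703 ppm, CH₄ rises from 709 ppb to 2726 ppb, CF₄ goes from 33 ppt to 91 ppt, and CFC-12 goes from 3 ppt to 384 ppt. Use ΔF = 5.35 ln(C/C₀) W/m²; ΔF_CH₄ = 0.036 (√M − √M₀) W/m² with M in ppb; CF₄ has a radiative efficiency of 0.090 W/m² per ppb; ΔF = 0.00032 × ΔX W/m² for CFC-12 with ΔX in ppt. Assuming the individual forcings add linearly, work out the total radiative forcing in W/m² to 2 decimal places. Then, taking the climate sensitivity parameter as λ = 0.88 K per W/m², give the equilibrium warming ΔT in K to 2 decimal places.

CO₂: 5.35 × ln(703/398) = 5.35 × ln(1.76633) = 5.35 × 0.56890 = 3.0436 W/m².
CH₄: 0.036 × (√2726 − √709) = 0.036 × (52.2111 − 26.6271) = 0.036 × 25.5840 = 0.9210 W/m².
CF₄: Δ = 91 − 33 = 58 ppt = 0.058 ppb; ΔF = 0.090 × 0.058 = 0.0052 W/m².
CFC-12: ΔF = 0.00032 × (384 − 3) = 0.00032 × 381 = 0.1219 W/m².
Total ΔF = 3.0436 + 0.9210 + 0.0052 + 0.1219 = 4.0917 W/m².
ΔT = λ ΔF = 0.88 × 4.09 = 3.5992 K.

ΔF = 4.09 W/m²; ΔT = 3.60 K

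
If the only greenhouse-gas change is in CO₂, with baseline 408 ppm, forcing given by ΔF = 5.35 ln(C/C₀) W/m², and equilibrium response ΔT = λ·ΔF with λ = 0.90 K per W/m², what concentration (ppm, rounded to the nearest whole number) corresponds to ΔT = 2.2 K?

Required forcing: ΔF = ΔT/λ = 2.2/0.90 = 2.4444 W/m².
Then ln(C/408) = ΔF/5.35 = 2.4444/5.35 = 0.45690.
So C = 408 × e^0.45690 = 408 × 1.57917 = 644.30 ppm.

C ≈ 644 ppm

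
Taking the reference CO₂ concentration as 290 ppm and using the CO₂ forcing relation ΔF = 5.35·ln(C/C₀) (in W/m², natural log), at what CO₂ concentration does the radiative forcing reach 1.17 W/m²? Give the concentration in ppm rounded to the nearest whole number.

C ≈ 361 ppm

Set 5.35 ln(C/290) = 1.17, so ln(C/290) = 1.17/5.35 = 0.21869.
Then C/290 = e^0.21869 = 1.24445, giving C = 290 × 1.24445 = 360.89 ppm.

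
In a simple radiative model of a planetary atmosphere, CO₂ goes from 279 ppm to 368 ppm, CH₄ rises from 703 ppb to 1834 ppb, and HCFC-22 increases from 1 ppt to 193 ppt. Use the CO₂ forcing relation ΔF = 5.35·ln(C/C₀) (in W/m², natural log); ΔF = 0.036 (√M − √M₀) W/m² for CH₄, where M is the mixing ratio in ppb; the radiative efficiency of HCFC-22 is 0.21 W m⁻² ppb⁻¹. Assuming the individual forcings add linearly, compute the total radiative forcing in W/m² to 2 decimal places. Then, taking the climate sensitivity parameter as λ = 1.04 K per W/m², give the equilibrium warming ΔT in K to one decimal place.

CO₂: 5.35 × ln(368/279) = 5.35 × ln(1.31900) = 5.35 × 0.27687 = 1.4813 W/m².
CH₄: 0.036 × (√1834 − √703) = 0.036 × (42.8252 − 26.5141) = 0.036 × 16.3111 = 0.5872 W/m².
HCFC-22: Δ = 193 − 1 = 192 ppt = 0.192 ppb; ΔF = 0.21 × 0.192 = 0.0403 W/m².
Total ΔF = 1.4813 + 0.5872 + 0.0403 = 2.1088 W/m².
ΔT = λ ΔF = 1.04 × 2.11 = 2.1944 K.

ΔF = 2.11 W/m²; ΔT = 2.2 K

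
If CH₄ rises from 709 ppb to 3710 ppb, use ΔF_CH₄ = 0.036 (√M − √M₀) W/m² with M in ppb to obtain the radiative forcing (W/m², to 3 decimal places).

ΔF = 1.234 W/m²

CH₄: 0.036 × (√3710 − √709) = 0.036 × (60.9098 − 26.6271) = 0.036 × 34.2827 = 1.2342 W/m².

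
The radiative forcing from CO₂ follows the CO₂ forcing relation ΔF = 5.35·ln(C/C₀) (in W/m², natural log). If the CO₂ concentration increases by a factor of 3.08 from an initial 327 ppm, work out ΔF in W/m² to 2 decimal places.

ΔF = 5.35 × ln(3.08) = 5.35 × 1.12493 = 6.0184 W/m².

ΔF = 6.02 W/m²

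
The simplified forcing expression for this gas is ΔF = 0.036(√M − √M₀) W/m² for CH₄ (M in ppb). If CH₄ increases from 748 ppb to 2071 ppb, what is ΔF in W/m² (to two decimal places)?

ΔF = 0.65 W/m²

CH₄: 0.036 × (√2071 − √748) = 0.036 × (45.5082 − 27.3496) = 0.036 × 18.1586 = 0.6537 W/m².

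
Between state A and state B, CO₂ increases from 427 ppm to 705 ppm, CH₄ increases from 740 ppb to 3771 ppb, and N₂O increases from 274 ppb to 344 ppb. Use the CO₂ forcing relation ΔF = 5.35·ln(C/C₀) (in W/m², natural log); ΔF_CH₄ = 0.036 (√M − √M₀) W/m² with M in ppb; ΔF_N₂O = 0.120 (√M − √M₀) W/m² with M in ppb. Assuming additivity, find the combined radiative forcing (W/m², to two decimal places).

CO₂: 5.35 × ln(705/427) = 5.35 × ln(1.65105) = 5.35 × 0.50141 = 2.6825 W/m².
CH₄: 0.036 × (√3771 − √740) = 0.036 × (61.4085 − 27.2029) = 0.036 × 34.2056 = 1.2314 W/m².
N₂O: 0.120 × (√344 − √274) = 0.120 × (18.5472 − 16.5529) = 0.120 × 1.9943 = 0.2393 W/m².
Total ΔF = 2.6825 + 1.2314 + 0.2393 = 4.1532 W/m².

ΔF = 4.15 W/m²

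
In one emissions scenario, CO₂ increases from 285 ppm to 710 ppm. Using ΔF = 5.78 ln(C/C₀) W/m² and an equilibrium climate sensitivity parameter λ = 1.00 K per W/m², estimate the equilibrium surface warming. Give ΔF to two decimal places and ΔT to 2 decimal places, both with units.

ΔF = 5.28 W/m²; ΔT = 5.28 K

CO₂: 5.78 × ln(710/285) = 5.78 × ln(2.49123) = 5.78 × 0.91278 = 5.2759 W/m².
ΔT = λ ΔF = 1.00 × 5.28 = 5.2800 K.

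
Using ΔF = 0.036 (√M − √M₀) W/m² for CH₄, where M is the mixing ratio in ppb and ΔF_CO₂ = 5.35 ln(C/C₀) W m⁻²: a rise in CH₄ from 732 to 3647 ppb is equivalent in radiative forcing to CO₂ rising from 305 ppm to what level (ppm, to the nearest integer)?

CH₄ forcing: 0.036 × (√3647 − √732) = 0.036 × (60.3904 − 27.0555) = 0.036 × 33.3349 = 1.20006 W/m².
Set 5.35 ln(C/305) = 1.20006: ln(C/305) = 1.20006/5.35 = 0.22431, so C = 305 × e^0.22431 = 305 × 1.25146 = 381.70 ppm.

C ≈ 382 ppm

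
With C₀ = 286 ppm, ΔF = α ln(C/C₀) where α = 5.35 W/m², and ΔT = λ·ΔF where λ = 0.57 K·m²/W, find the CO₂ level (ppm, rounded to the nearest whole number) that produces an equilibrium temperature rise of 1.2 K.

Required forcing: ΔF = ΔT/λ = 1.2/0.57 = 2.1053 W/m².
Then ln(C/286) = ΔF/5.35 = 2.1053/5.35 = 0.39351.
So C = 286 × e^0.39351 = 286 × 1.48217 = 423.90 ppm.

C ≈ 424 ppm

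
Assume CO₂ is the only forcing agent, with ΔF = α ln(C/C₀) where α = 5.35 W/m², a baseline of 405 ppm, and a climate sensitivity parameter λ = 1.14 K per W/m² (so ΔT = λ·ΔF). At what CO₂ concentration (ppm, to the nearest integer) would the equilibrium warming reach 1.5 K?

C ≈ 518 ppm

Required forcing: ΔF = ΔT/λ = 1.5/1.14 = 1.3158 W/m².
Then ln(C/405) = ΔF/5.35 = 1.3158/5.35 = 0.24594.
So C = 405 × e^0.24594 = 405 × 1.27882 = 517.92 ppm.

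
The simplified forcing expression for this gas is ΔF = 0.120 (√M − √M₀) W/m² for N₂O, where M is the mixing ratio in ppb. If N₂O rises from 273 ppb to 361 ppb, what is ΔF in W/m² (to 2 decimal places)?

ΔF = 0.30 W/m²

N₂O: 0.120 × (√361 − √273) = 0.120 × (19.0000 − 16.5227) = 0.120 × 2.4773 = 0.2973 W/m².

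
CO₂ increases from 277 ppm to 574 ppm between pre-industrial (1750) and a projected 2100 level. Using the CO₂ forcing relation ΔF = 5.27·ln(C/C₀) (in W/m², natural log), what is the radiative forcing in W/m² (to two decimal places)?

ΔF = 3.84 W/m²

CO₂: 5.27 × ln(574/277) = 5.27 × ln(2.07220) = 5.27 × 0.72861 = 3.8398 W/m².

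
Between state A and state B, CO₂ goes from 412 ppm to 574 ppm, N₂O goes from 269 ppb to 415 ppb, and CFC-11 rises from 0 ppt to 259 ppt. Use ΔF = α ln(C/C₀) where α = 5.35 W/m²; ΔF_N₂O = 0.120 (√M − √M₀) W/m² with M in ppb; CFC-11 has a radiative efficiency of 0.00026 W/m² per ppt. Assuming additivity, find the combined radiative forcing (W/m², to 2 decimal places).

ΔF = 2.32 W/m²

CO₂: 5.35 × ln(574/412) = 5.35 × ln(1.39320) = 5.35 × 0.33160 = 1.7741 W/m².
N₂O: 0.120 × (√415 − √269) = 0.120 × (20.3715 − 16.4012) = 0.120 × 3.9703 = 0.4764 W/m².
CFC-11: ΔF = 0.00026 × (259 − 0) = 0.00026 × 259 = 0.0673 W/m².
Total ΔF = 1.7741 + 0.4764 + 0.0673 = 2.3178 W/m².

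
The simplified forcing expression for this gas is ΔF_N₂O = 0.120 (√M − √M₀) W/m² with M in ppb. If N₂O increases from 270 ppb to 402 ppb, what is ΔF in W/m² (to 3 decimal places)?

ΔF = 0.434 W/m²

N₂O: 0.120 × (√402 − √270) = 0.120 × (20.0499 − 16.4317) = 0.120 × 3.6182 = 0.4342 W/m².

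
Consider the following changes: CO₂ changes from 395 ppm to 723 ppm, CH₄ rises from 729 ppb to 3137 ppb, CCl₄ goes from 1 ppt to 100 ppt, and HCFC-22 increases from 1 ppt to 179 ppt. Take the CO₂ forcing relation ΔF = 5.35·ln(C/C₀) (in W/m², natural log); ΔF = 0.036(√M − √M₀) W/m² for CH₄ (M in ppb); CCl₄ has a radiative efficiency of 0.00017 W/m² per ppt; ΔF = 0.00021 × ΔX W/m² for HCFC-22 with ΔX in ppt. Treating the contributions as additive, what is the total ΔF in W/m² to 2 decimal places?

CO₂: 5.35 × ln(723/395) = 5.35 × ln(1.83038) = 5.35 × 0.60452 = 3.2342 W/m².
CH₄: 0.036 × (√3137 − √729) = 0.036 × (56.0089 − 27.0000) = 0.036 × 29.0089 = 1.0443 W/m².
CCl₄: ΔF = 0.00017 × (100 − 1) = 0.00017 × 99 = 0.0168 W/m².
HCFC-22: ΔF = 0.00021 × (179 − 1) = 0.00021 × 178 = 0.0374 W/m².
Total ΔF = 3.2342 + 1.0443 + 0.0168 + 0.0374 = 4.3327 W/m².

ΔF = 4.33 W/m²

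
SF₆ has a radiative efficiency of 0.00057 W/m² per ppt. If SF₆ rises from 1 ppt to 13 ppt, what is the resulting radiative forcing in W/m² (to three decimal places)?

ΔF = 0.007 W/m²

SF₆: ΔF = 0.00057 × (13 − 1) = 0.00057 × 12 = 0.0068 W/m².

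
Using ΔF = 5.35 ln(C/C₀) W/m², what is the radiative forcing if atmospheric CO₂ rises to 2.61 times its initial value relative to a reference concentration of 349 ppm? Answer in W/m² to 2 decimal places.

ΔF = 5.35 × ln(2.61) = 5.35 × 0.95935 = 5.1325 W/m².

ΔF = 5.13 W/m²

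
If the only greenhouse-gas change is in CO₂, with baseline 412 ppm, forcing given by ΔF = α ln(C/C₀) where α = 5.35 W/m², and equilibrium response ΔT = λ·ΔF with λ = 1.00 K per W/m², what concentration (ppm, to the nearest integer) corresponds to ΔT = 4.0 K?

Required forcing: ΔF = ΔT/λ = 4.0/1.00 = 4.0000 W/m².
Then ln(C/412) = ΔF/5.35 = 4.0000/5.35 = 0.74766.
So C = 412 × e^0.74766 = 412 × 2.11205 = 870.16 ppm.

C ≈ 870 ppm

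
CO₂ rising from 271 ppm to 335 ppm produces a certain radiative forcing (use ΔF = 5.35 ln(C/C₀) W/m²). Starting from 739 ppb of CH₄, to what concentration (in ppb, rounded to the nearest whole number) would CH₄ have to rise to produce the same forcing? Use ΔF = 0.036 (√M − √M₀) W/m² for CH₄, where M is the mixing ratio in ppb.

CO₂ forcing: 5.35 × ln(335/271) = 5.35 × 0.212012 = 1.13426 W/m².
Set 0.036(√M − √739) = 1.13426: √M = 1.13426/0.036 + √739 = 31.5072 + 27.1846 = 58.6918.
M = (58.6918)² = 3444.73 ppb.

M ≈ 3445 ppb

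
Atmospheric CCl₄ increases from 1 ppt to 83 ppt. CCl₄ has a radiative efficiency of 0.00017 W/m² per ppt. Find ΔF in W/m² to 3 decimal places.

ΔF = 0.014 W/m²

CCl₄: ΔF = 0.00017 × (83 − 1) = 0.00017 × 82 = 0.0139 W/m².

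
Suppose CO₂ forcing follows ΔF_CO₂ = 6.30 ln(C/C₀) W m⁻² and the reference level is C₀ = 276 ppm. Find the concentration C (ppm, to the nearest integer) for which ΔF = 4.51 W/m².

C ≈ 565 ppm

Set 6.30 ln(C/276) = 4.51, so ln(C/276) = 4.51/6.30 = 0.71587.
Then C/276 = e^0.71587 = 2.04597, giving C = 276 × 2.04597 = 564.69 ppm.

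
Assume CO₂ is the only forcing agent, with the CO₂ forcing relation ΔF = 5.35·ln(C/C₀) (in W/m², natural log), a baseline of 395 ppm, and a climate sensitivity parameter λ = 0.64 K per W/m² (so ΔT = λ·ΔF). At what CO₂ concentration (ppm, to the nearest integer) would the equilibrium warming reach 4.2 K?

C ≈ 1347 ppm

Required forcing: ΔF = ΔT/λ = 4.2/0.64 = 6.5625 W/m².
Then ln(C/395) = ΔF/5.35 = 6.5625/5.35 = 1.22664.
So C = 395 × e^1.22664 = 395 × 3.40975 = 1346.85 ppm.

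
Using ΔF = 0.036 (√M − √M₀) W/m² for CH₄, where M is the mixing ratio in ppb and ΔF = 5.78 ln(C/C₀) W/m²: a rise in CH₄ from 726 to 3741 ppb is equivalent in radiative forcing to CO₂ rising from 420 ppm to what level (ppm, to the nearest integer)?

CH₄ forcing: 0.036 × (√3741 − √726) = 0.036 × (61.1637 − 26.9444) = 0.036 × 34.2193 = 1.23189 W/m².
Set 5.78 ln(C/420) = 1.23189: ln(C/420) = 1.23189/5.78 = 0.21313, so C = 420 × e^0.21313 = 420 × 1.23755 = 519.77 ppm.

C ≈ 520 ppm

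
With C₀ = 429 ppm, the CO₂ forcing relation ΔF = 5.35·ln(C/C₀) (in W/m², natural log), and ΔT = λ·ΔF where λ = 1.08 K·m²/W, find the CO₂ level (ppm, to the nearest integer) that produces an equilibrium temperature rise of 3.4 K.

C ≈ 773 ppm

Required forcing: ΔF = ΔT/λ = 3.4/1.08 = 3.1481 W/m².
Then ln(C/429) = ΔF/5.35 = 3.1481/5.35 = 0.58843.
So C = 429 × e^0.58843 = 429 × 1.80116 = 772.70 ppm.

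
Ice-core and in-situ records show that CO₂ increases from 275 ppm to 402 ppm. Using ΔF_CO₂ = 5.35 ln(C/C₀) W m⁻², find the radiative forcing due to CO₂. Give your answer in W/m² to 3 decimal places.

ΔF = 2.031 W/m²

CO₂ absorption bands are partially saturated, so forcing scales with the logarithm of the concentration ratio.
CO₂: 5.35 × ln(402/275) = 5.35 × ln(1.46182) = 5.35 × 0.37968 = 2.0313 W/m².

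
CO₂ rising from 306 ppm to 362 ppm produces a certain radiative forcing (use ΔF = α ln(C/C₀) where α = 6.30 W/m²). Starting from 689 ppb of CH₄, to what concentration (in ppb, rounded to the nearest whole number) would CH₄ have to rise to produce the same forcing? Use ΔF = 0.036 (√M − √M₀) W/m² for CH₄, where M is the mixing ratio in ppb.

M ≈ 3098 ppb

CO₂ forcing: 6.30 × ln(362/306) = 6.30 × 0.168059 = 1.05877 W/m².
Set 0.036(√M − √689) = 1.05877: √M = 1.05877/0.036 + √689 = 29.4103 + 26.2488 = 55.6591.
M = (55.6591)² = 3097.94 ppb.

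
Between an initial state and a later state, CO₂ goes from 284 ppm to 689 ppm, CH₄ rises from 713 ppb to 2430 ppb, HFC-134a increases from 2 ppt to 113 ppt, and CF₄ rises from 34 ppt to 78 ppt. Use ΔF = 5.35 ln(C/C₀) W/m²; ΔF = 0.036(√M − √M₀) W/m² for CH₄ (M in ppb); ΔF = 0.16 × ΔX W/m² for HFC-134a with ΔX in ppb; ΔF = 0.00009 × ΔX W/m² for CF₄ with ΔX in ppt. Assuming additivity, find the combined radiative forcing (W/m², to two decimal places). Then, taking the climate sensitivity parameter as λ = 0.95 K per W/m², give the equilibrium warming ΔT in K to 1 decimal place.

ΔF = 5.58 W/m²; ΔT = 5.3 K

CO₂: 5.35 × ln(689/284) = 5.35 × ln(2.42606) = 5.35 × 0.88627 = 4.7415 W/m².
CH₄: 0.036 × (√2430 − √713) = 0.036 × (49.2950 − 26.7021) = 0.036 × 22.5929 = 0.8133 W/m².
HFC-134a: Δ = 113 − 2 = 111 ppt = 0.111 ppb; ΔF = 0.16 × 0.111 = 0.0178 W/m².
CF₄: ΔF = 0.00009 × (78 − 34) = 0.00009 × 44 = 0.0040 W/m².
Total ΔF = 4.7415 + 0.8133 + 0.0178 + 0.0040 = 5.5766 W/m².
ΔT = λ ΔF = 0.95 × 5.58 = 5.3010 K.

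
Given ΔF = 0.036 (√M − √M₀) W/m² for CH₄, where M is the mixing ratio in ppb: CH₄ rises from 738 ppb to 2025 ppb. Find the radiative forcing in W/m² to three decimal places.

CH₄: 0.036 × (√2025 − √738) = 0.036 × (45.0000 − 27.1662) = 0.036 × 17.8338 = 0.6420 W/m².

ΔF = 0.642 W/m²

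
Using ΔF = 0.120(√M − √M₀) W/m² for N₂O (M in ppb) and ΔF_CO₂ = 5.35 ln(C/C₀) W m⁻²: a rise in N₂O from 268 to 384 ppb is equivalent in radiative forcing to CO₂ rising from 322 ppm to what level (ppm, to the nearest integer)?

C ≈ 346 ppm

N₂O forcing: 0.120 × (√384 − √268) = 0.120 × (19.5959 − 16.3707) = 0.120 × 3.2252 = 0.38702 W/m².
Set 5.35 ln(C/322) = 0.38702: ln(C/322) = 0.38702/5.35 = 0.07234, so C = 322 × e^0.07234 = 322 × 1.07502 = 346.16 ppm.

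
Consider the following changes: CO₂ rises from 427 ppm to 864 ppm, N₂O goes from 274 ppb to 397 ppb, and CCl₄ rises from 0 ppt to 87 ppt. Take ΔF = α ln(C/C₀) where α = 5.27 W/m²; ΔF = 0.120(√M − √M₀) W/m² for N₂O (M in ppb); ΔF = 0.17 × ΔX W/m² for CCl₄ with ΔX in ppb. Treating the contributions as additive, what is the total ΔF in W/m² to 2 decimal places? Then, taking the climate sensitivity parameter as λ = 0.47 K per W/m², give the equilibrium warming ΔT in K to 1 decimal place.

CO₂: 5.27 × ln(864/427) = 5.27 × ln(2.02342) = 5.27 × 0.70479 = 3.7142 W/m².
N₂O: 0.120 × (√397 − √274) = 0.120 × (19.9249 − 16.5529) = 0.120 × 3.3720 = 0.4046 W/m².
CCl₄: Δ = 87 − 0 = 87 ppt = 0.087 ppb; ΔF = 0.17 × 0.087 = 0.0148 W/m².
Total ΔF = 3.7142 + 0.4046 + 0.0148 = 4.1336 W/m².
ΔT = λ ΔF = 0.47 × 4.13 = 1.9411 K.

ΔF = 4.13 W/m²; ΔT = 1.9 K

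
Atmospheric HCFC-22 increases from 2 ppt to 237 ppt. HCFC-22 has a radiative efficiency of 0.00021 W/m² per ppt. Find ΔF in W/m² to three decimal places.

HCFC-22: ΔF = 0.00021 × (237 − 2) = 0.00021 × 235 = 0.0494 W/m².

ΔF = 0.049 W/m²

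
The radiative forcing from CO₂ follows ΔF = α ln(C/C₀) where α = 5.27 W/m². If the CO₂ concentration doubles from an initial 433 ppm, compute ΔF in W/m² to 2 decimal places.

ΔF = 3.65 W/m²

ΔF = 5.27 × ln(2) = 5.27 × 0.69315 = 3.6529 W/m².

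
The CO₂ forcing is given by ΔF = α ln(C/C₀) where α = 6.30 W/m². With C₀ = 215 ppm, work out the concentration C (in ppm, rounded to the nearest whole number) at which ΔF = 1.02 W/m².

Set 6.30 ln(C/215) = 1.02, so ln(C/215) = 1.02/6.30 = 0.16190.
Then C/215 = e^0.16190 = 1.17574, giving C = 215 × 1.17574 = 252.78 ppm.

C ≈ 253 ppm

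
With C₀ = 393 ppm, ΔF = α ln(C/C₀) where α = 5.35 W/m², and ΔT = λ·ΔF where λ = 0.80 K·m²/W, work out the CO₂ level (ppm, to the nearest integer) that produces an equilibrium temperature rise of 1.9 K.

C ≈ 613 ppm

Required forcing: ΔF = ΔT/λ = 1.9/0.80 = 2.3750 W/m².
Then ln(C/393) = ΔF/5.35 = 2.3750/5.35 = 0.44393.
So C = 393 × e^0.44393 = 393 × 1.55882 = 612.62 ppm.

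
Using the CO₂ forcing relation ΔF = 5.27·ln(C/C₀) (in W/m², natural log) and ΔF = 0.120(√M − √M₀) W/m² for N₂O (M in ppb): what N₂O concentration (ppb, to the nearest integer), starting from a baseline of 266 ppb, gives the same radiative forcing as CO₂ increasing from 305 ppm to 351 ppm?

M ≈ 505 ppb

CO₂ forcing: 5.27 × ln(351/305) = 5.27 × 0.140474 = 0.74030 W/m².
Set 0.120(√M − √266) = 0.74030: √M = 0.74030/0.120 + √266 = 6.1692 + 16.3095 = 22.4787.
M = (22.4787)² = 505.29 ppb.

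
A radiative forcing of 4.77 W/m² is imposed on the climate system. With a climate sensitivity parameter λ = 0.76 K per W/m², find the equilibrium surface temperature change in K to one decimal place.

ΔT = λ ΔF = 0.76 × 4.77 = 3.6252 K.

ΔT = 3.6 K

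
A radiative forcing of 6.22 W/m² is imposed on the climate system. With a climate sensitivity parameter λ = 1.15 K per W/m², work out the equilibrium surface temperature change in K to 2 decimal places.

ΔT = 7.15 K

ΔT = λ ΔF = 1.15 × 6.22 = 7.1530 K.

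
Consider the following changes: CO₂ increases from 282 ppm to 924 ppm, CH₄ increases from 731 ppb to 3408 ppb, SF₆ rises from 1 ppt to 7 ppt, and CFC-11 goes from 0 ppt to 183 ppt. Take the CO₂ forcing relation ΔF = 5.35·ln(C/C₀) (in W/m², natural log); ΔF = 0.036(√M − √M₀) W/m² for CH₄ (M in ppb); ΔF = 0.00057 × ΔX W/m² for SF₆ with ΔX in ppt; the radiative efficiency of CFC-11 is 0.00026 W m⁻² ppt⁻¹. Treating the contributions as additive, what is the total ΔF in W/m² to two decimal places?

ΔF = 7.53 W/m²

CO₂: 5.35 × ln(924/282) = 5.35 × ln(3.27660) = 5.35 × 1.18681 = 6.3494 W/m².
CH₄: 0.036 × (√3408 − √731) = 0.036 × (58.3781 − 27.0370) = 0.036 × 31.3411 = 1.1283 W/m².
SF₆: ΔF = 0.00057 × (7 − 1) = 0.00057 × 6 = 0.0034 W/m².
CFC-11: ΔF = 0.00026 × (183 − 0) = 0.00026 × 183 = 0.0476 W/m².
Total ΔF = 6.3494 + 1.1283 + 0.0034 + 0.0476 = 7.5287 W/m².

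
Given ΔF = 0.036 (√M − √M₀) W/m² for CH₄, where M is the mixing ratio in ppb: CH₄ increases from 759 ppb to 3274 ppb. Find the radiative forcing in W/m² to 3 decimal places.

ΔF = 1.068 W/m²

CH₄: 0.036 × (√3274 − √759) = 0.036 × (57.2189 − 27.5500) = 0.036 × 29.6689 = 1.0681 W/m².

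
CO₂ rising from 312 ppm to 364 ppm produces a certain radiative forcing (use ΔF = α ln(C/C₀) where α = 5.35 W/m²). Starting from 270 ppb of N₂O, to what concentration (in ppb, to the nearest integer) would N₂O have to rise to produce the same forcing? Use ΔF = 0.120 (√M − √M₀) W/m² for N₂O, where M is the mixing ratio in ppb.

CO₂ forcing: 5.35 × ln(364/312) = 5.35 × 0.154151 = 0.82471 W/m².
Set 0.120(√M − √270) = 0.82471: √M = 0.82471/0.120 + √270 = 6.8726 + 16.4317 = 23.3043.
M = (23.3043)² = 543.09 ppb.

M ≈ 543 ppb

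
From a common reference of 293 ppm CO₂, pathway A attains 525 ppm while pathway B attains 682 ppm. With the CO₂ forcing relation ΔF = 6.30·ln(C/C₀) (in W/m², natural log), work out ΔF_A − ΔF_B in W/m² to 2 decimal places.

ΔF_A = 6.30 ln(525/293) = 6.30 × 0.58323 = 3.6743 W/m².
ΔF_B = 6.30 ln(682/293) = 6.30 × 0.84486 = 5.3226 W/m².
Difference: 3.6743 − 5.3226 = -1.6483 W/m².

ΔF_A − ΔF_B = -1.65 W/m²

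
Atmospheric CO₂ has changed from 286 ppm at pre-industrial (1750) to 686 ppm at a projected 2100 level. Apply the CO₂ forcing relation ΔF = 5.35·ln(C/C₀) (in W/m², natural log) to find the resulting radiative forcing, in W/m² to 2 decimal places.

ΔF = 4.68 W/m²

CO₂: 5.35 × ln(686/286) = 5.35 × ln(2.39860) = 5.35 × 0.87489 = 4.6807 W/m².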